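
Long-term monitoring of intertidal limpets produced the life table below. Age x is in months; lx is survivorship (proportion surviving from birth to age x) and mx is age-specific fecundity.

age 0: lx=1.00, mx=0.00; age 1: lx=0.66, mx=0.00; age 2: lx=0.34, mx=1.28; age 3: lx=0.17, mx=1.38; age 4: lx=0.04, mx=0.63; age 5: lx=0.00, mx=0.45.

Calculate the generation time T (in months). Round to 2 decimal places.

lx·mx: 0, 0, 0.4352, 0.2346, 0.0252, 0 → R0 = 0.695
x·lx·mx: 0, 0, 0.8704, 0.7038, 0.1008, 0 → Σ = 1.675
T = 1.675 / 0.695 = 2.410072… → 2.41

2.41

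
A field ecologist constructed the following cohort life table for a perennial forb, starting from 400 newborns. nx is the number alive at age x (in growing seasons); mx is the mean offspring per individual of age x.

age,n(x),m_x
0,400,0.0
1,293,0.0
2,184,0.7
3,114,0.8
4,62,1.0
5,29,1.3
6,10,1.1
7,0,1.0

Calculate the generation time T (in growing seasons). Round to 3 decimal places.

3.126

lx = nx/n0 = nx/400: 1, 0.7325, 0.46, 0.285, 0.155, 0.0725, 0.025, 0
lx·mx: 0, 0, 0.322, 0.228, 0.155, 0.09425, 0.0275, 0 → R0 = 0.82675
x·lx·mx: 0, 0, 0.644, 0.684, 0.62, 0.47125, 0.165, 0 → Σ = 2.58425
T = 2.58425 / 0.82675 = 3.125794… → 3.126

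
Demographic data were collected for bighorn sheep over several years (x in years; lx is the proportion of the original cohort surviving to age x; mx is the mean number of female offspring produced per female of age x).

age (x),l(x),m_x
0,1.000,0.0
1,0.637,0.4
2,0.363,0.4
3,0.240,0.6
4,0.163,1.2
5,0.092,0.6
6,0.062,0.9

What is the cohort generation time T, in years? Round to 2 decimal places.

lx·mx: 0, 0.2548, 0.1452, 0.144, 0.1956, 0.0552, 0.0558 → R0 = 0.8506
x·lx·mx: 0, 0.2548, 0.2904, 0.432, 0.7824, 0.276, 0.3348 → Σ = 2.3704
T = 2.3704 / 0.8506 = 2.786739… → 2.79

2.79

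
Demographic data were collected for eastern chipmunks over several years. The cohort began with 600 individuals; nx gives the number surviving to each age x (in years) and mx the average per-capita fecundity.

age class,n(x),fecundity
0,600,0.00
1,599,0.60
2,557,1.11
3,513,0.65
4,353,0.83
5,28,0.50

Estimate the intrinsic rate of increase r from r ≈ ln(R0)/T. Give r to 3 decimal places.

lx = nx/n0 = nx/600: 1, 0.99833…, 0.92833…, 0.855, 0.58833…, 0.04667…
R0 = Σ lx·mx = 0 + 0.599… + 1.03045… + 0.55575 + 0.48832… + 0.02333… = 2.69685…
Σ x·lx·mx = 6.397083…; T = 6.397083…/2.69685… = 2.37206…
r ≈ ln(R0)/T = ln(2.69685…)/2.37206… = 0.41824… → 0.418

0.418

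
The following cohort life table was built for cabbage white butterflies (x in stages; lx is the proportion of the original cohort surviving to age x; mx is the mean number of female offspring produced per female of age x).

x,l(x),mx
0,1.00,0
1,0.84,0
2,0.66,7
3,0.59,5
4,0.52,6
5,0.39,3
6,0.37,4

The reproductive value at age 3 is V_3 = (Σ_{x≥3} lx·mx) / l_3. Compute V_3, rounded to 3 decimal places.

14.780

lx·mx for x ≥ 3: 2.95, 3.12, 1.17, 1.48 → sum = 8.72
V_3 = 8.72 / l_3 = 8.72 / 0.59 = 14.779661… → 14.780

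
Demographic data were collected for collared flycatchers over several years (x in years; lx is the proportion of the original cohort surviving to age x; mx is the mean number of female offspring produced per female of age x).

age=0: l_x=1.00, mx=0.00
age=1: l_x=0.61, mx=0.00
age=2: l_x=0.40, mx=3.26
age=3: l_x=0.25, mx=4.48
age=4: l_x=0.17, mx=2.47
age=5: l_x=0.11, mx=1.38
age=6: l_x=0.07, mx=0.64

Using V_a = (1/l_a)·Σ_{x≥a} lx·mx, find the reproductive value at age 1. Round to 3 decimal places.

lx·mx for x ≥ 1: 0, 1.304, 1.12, 0.4199, 0.1518, 0.0448 → sum = 3.0405
V_1 = 3.0405 / l_1 = 3.0405 / 0.61 = 4.984426… → 4.984

4.984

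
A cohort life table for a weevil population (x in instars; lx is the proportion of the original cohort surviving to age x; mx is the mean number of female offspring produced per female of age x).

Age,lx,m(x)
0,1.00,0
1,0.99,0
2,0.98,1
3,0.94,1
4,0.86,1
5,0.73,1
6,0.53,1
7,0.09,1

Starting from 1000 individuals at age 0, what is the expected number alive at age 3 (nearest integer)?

940

Expected survivors = N0 · l_3 = 1000 × 0.94 = 940 → 940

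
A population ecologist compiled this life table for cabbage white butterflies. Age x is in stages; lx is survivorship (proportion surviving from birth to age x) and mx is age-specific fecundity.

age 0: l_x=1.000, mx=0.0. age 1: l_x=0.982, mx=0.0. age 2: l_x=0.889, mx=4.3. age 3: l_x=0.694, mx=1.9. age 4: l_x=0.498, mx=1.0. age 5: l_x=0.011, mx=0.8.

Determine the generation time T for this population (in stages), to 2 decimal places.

lx·mx: 0, 0, 3.8227, 1.3186, 0.498, 0.0088 → R0 = 5.6481
x·lx·mx: 0, 0, 7.6454, 3.9558, 1.992, 0.044 → Σ = 13.6372
T = 13.6372 / 5.6481 = 2.414476… → 2.41

2.41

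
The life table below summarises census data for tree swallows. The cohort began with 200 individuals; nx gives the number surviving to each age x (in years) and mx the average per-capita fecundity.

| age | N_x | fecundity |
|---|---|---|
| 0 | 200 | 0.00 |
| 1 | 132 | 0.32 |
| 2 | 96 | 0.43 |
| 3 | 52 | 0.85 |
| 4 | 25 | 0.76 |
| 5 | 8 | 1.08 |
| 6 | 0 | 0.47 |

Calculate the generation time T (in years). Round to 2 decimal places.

lx = nx/n0 = nx/200: 1, 0.66, 0.48, 0.26, 0.125, 0.04, 0
lx·mx: 0, 0.2112, 0.2064, 0.221, 0.095, 0.0432, 0 → R0 = 0.7768
x·lx·mx: 0, 0.2112, 0.4128, 0.663, 0.38, 0.216, 0 → Σ = 1.883
T = 1.883 / 0.7768 = 2.424047… → 2.42

2.42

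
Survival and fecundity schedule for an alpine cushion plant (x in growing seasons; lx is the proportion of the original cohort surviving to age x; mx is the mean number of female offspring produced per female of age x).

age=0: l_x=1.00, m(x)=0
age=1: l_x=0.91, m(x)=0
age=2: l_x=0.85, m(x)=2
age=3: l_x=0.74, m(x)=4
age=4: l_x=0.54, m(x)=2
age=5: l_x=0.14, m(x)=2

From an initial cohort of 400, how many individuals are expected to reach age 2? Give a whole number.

340

Expected survivors = N0 · l_2 = 400 × 0.85 = 340 → 340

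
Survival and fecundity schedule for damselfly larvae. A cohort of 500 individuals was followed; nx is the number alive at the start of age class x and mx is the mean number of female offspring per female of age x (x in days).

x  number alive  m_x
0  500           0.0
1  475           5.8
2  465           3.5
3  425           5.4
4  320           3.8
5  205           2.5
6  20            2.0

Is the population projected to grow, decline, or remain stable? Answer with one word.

growing

lx = nx/n0 = nx/500: 1, 0.95, 0.93, 0.85, 0.64, 0.41, 0.04
R0 = Σ lx·mx = 0 + 5.51 + 3.255 + 4.59 + 2.432 + 1.025 + 0.08 = 16.892
R0 > 1, so the population is growing.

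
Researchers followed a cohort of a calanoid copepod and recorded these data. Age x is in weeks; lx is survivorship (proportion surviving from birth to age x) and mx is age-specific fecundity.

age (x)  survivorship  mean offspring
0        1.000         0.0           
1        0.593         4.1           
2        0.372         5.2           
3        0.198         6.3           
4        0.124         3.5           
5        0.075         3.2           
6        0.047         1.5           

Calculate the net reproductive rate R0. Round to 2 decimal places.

6.36

lx·mx by age: 0, 2.4313, 1.9344, 1.2474, 0.434, 0.24, 0.0705
R0 = Σ lx·mx = 6.3576 → 6.36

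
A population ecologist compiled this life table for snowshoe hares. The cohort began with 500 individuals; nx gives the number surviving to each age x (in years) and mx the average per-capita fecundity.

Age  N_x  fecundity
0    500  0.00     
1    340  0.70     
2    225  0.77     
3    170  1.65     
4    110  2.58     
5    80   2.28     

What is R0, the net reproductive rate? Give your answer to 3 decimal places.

lx = nx/n0 = nx/500: 1, 0.68, 0.45, 0.34, 0.22, 0.16
lx·mx by age: 0, 0.476, 0.3465, 0.561, 0.5676, 0.3648
R0 = Σ lx·mx = 2.3159 → 2.316

2.316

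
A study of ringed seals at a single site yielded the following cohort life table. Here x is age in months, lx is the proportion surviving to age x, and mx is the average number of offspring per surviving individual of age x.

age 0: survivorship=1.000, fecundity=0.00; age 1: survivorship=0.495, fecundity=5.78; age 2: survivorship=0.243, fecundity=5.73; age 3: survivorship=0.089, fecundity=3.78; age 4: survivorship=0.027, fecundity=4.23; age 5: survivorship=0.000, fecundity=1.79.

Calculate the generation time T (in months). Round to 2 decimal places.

1.51

lx·mx: 0, 2.8611, 1.39239, 0.33642, 0.11421, 0 → R0 = 4.70412
x·lx·mx: 0, 2.8611, 2.78478, 1.00926, 0.45684, 0 → Σ = 7.11198
T = 7.11198 / 4.70412 = 1.511862… → 1.51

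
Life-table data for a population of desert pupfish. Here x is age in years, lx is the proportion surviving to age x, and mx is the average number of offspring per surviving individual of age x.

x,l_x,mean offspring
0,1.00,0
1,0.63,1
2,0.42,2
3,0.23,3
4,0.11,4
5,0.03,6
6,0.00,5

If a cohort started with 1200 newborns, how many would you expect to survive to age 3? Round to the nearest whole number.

Expected survivors = N0 · l_3 = 1200 × 0.23 = 276 → 276

276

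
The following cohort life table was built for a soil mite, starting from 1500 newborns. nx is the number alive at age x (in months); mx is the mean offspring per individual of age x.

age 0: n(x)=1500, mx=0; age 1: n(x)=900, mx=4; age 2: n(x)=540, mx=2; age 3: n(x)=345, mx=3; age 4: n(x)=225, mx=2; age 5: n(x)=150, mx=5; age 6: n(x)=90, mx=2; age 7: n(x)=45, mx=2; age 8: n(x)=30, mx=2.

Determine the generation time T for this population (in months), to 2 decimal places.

lx = nx/n0 = nx/1500: 1, 0.6, 0.36, 0.23, 0.15, 0.1, 0.06, 0.03, 0.02
lx·mx: 0, 2.4, 0.72, 0.69, 0.3, 0.5, 0.12, 0.06, 0.04 → R0 = 4.83
x·lx·mx: 0, 2.4, 1.44, 2.07, 1.2, 2.5, 0.72, 0.42, 0.32 → Σ = 11.07
T = 11.07 / 4.83 = 2.291925… → 2.29

2.29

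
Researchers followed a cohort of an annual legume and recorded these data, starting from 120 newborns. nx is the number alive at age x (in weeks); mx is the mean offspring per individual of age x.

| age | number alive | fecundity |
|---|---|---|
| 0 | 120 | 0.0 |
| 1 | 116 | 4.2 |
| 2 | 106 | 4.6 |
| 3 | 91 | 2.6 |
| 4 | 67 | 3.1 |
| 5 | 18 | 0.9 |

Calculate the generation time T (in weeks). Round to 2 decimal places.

lx = nx/n0 = nx/120: 1, 0.96667…, 0.88333…, 0.75833…, 0.55833…, 0.15
lx·mx: 0, 4.06…, 4.063333…, 1.971667…, 1.730833…, 0.135 → R0 = 11.960833…
x·lx·mx: 0, 4.06…, 8.126667…, 5.915…, 6.923333…, 0.675 → Σ = 25.7…
T = 25.7… / 11.960833… = 2.14868… → 2.15

2.15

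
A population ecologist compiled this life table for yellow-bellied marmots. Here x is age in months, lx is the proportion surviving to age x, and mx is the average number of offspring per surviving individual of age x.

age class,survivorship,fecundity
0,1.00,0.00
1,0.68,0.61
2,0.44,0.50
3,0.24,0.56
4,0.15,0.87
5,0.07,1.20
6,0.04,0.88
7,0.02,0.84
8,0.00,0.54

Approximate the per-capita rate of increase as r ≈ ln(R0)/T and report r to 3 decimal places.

0.014

R0 = Σ lx·mx = 0 + 0.4148 + 0.22 + 0.1344 + 0.1305 + 0.084 + 0.0352 + 0.0168 + 0 = 1.0357
Σ x·lx·mx = 2.5288; T = 2.5288/1.0357 = 2.44163…
r ≈ ln(R0)/T = ln(1.0357)/2.44163… = 0.01437… → 0.014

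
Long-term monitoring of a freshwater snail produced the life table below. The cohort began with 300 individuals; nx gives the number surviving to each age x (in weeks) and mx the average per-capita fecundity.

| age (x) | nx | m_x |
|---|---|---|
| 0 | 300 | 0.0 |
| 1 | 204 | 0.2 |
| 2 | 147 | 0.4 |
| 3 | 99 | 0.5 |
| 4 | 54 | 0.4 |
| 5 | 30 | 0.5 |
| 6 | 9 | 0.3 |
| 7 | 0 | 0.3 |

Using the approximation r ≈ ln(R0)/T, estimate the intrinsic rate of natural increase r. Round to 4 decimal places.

-0.1809

lx = nx/n0 = nx/300: 1, 0.68, 0.49, 0.33, 0.18, 0.1, 0.03, 0
R0 = Σ lx·mx = 0 + 0.136 + 0.196 + 0.165 + 0.072 + 0.05 + 0.009 + 0 = 0.628
Σ x·lx·mx = 1.615; T = 1.615/0.628 = 2.57166…
r ≈ ln(R0)/T = ln(0.628)/2.57166… = -0.180901… → -0.1809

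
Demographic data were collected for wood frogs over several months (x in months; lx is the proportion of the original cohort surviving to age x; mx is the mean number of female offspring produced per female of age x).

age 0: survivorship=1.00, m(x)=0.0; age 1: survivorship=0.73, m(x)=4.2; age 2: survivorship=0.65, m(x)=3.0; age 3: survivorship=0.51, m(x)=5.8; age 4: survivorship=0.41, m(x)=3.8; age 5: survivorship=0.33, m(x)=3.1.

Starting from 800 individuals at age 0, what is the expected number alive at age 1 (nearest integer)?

Expected survivors = N0 · l_1 = 800 × 0.73 = 584 → 584

584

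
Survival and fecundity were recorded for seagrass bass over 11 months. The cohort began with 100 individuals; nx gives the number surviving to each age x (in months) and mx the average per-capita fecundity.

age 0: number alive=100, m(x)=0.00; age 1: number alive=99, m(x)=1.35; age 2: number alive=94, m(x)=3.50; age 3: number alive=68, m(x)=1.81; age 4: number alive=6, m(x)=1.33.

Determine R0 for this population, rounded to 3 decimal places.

5.937

lx = nx/n0 = nx/100: 1, 0.99, 0.94, 0.68, 0.06
lx·mx by age: 0, 1.3365, 3.29, 1.2308, 0.0798
R0 = Σ lx·mx = 5.9371 → 5.937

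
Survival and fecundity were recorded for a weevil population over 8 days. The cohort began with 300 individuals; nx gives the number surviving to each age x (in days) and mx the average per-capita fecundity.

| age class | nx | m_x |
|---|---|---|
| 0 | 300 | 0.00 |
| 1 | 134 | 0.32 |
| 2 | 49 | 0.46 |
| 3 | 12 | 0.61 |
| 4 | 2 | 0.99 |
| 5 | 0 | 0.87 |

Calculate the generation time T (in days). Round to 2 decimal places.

lx = nx/n0 = nx/300: 1, 0.44667…, 0.16333…, 0.04, 0.00667…, 0
lx·mx: 0, 0.142933…, 0.075133…, 0.0244, 0.0066…, 0 → R0 = 0.249067…
x·lx·mx: 0, 0.142933…, 0.150267…, 0.0732, 0.0264…, 0 → Σ = 0.3928…
T = 0.3928… / 0.249067… = 1.577088… → 1.58

1.58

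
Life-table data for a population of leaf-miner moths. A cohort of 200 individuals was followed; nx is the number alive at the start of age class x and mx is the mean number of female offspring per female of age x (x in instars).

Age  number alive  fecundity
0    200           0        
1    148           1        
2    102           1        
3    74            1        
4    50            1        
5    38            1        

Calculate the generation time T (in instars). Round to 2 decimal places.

lx = nx/n0 = nx/200: 1, 0.74, 0.51, 0.37, 0.25, 0.19
lx·mx: 0, 0.74, 0.51, 0.37, 0.25, 0.19 → R0 = 2.06
x·lx·mx: 0, 0.74, 1.02, 1.11, 1, 0.95 → Σ = 4.82
T = 4.82 / 2.06 = 2.339806… → 2.34

2.34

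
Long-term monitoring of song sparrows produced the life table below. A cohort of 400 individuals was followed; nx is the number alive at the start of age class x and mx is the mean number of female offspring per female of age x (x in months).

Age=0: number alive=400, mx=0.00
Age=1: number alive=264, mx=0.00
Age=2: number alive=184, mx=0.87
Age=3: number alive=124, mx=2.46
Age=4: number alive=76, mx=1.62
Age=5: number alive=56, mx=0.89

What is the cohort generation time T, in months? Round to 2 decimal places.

lx = nx/n0 = nx/400: 1, 0.66, 0.46, 0.31, 0.19, 0.14
lx·mx: 0, 0, 0.4002, 0.7626, 0.3078, 0.1246 → R0 = 1.5952
x·lx·mx: 0, 0, 0.8004, 2.2878, 1.2312, 0.623 → Σ = 4.9424
T = 4.9424 / 1.5952 = 3.098295… → 3.10

3.10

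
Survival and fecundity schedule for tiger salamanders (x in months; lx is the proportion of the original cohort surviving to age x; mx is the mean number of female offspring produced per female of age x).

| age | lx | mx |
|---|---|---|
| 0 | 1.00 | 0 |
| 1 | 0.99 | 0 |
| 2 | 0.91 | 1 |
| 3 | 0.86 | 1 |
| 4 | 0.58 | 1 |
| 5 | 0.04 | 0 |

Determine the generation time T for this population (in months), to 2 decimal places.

lx·mx: 0, 0, 0.91, 0.86, 0.58, 0 → R0 = 2.35
x·lx·mx: 0, 0, 1.82, 2.58, 2.32, 0 → Σ = 6.72
T = 6.72 / 2.35 = 2.859574… → 2.86

2.86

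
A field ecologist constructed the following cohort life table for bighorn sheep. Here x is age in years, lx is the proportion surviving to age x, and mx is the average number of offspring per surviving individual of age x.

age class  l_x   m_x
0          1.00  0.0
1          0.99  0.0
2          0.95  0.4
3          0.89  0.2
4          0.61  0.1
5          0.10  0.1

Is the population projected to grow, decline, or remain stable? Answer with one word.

declining

R0 = Σ lx·mx = 0 + 0 + 0.38 + 0.178 + 0.061 + 0.01 = 0.629
R0 < 1, so the population is declining.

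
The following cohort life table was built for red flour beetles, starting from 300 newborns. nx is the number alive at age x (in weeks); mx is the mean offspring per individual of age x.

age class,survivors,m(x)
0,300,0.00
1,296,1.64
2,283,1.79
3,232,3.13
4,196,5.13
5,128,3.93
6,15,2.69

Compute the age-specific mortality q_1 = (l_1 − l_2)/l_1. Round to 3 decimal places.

lx = nx/n0 = nx/300: 1, 0.98667…, 0.94333…, 0.77333…, 0.65333…, 0.42667…, 0.05
q_1 = (l_1 − l_2) / l_1 = (0.986667… − 0.943333…) / 0.986667…
     = 0.043333… / 0.986667… = 0.043919… → 0.044

0.044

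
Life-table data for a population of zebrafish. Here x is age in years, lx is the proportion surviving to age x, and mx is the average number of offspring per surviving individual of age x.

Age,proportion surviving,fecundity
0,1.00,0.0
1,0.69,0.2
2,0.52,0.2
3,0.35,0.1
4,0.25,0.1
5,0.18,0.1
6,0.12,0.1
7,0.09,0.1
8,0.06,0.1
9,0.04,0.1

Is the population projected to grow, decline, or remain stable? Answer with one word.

R0 = Σ lx·mx = 0 + 0.138 + 0.104 + 0.035 + 0.025 + 0.018 + 0.012 + 0.009 + 0.006 + 0.004 = 0.351
R0 < 1, so the population is declining.

declining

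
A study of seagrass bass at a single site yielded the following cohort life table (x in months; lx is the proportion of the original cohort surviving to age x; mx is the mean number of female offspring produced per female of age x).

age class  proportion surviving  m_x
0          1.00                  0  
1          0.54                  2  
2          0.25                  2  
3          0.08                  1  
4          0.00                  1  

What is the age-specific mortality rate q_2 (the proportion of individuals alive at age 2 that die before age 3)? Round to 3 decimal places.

q_2 = (l_2 − l_3) / l_2 = (0.25 − 0.08) / 0.25
     = 0.17 / 0.25 = 0.68 → 0.680

0.680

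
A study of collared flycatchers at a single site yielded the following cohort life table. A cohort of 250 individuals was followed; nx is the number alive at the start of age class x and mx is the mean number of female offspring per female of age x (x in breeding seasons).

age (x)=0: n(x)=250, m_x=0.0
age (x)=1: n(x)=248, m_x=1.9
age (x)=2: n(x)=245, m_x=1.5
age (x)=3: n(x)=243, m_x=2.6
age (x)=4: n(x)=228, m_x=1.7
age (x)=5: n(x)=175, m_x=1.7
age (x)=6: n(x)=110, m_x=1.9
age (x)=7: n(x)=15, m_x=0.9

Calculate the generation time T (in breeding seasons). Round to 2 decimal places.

3.15

lx = nx/n0 = nx/250: 1, 0.992, 0.98, 0.972, 0.912, 0.7, 0.44, 0.06
lx·mx: 0, 1.8848, 1.47, 2.5272, 1.5504, 1.19, 0.836, 0.054 → R0 = 9.5124
x·lx·mx: 0, 1.8848, 2.94, 7.5816, 6.2016, 5.95, 5.016, 0.378 → Σ = 29.952
T = 29.952 / 9.5124 = 3.148732… → 3.15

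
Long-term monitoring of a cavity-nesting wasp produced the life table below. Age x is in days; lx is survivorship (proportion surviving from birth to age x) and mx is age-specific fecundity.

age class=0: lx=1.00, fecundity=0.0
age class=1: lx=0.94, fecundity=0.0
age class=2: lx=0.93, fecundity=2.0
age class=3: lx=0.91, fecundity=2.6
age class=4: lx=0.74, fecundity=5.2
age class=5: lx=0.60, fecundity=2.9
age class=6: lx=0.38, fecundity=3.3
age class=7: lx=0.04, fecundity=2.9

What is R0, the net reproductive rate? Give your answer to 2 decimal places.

lx·mx by age: 0, 0, 1.86, 2.366, 3.848, 1.74, 1.254, 0.116
R0 = Σ lx·mx = 11.184 → 11.18

11.18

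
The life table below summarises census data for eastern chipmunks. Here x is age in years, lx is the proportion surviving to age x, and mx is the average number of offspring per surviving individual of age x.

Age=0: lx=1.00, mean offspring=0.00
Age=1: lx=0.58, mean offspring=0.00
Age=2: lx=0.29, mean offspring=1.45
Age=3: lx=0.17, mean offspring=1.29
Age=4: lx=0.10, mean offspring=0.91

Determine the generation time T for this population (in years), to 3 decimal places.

2.549

lx·mx: 0, 0, 0.4205, 0.2193, 0.091 → R0 = 0.7308
x·lx·mx: 0, 0, 0.841, 0.6579, 0.364 → Σ = 1.8629
T = 1.8629 / 0.7308 = 2.549124… → 2.549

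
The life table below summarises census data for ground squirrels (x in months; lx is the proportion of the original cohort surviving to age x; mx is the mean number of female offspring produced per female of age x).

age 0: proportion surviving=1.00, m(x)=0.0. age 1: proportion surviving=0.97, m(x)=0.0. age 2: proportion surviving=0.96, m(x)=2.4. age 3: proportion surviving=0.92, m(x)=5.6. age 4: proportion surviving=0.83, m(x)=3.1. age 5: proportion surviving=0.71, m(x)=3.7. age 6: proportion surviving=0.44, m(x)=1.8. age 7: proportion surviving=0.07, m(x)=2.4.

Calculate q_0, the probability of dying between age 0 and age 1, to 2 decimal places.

0.03

q_0 = (l_0 − l_1) / l_0 = (1 − 0.97) / 1
     = 0.03 / 1 = 0.03 → 0.03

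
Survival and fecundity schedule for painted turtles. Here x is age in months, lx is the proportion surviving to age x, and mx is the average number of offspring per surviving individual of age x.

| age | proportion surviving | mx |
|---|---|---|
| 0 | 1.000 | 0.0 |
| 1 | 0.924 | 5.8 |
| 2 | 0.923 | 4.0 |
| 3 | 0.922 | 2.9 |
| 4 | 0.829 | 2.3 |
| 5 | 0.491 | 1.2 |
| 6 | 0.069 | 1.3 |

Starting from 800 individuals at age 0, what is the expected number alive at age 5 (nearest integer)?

Expected survivors = N0 · l_5 = 800 × 0.491 = 392.8 → 393

393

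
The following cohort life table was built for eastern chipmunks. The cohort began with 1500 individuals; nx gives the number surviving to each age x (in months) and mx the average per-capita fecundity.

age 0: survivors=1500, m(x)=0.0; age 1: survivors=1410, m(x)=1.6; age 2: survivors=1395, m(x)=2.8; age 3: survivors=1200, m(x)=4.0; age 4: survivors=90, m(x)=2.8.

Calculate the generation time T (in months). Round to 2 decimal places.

lx = nx/n0 = nx/1500: 1, 0.94, 0.93, 0.8, 0.06
lx·mx: 0, 1.504, 2.604, 3.2, 0.168 → R0 = 7.476
x·lx·mx: 0, 1.504, 5.208, 9.6, 0.672 → Σ = 16.984
T = 16.984 / 7.476 = 2.271803… → 2.27

2.27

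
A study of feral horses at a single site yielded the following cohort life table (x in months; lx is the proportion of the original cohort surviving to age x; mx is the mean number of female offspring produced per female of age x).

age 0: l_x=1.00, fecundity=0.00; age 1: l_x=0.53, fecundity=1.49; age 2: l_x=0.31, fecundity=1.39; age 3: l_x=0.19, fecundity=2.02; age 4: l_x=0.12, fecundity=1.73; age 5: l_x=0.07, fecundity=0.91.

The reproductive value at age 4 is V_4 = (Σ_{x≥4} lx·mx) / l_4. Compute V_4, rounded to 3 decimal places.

2.261

lx·mx for x ≥ 4: 0.2076, 0.0637 → sum = 0.2713
V_4 = 0.2713 / l_4 = 0.2713 / 0.12 = 2.260833… → 2.261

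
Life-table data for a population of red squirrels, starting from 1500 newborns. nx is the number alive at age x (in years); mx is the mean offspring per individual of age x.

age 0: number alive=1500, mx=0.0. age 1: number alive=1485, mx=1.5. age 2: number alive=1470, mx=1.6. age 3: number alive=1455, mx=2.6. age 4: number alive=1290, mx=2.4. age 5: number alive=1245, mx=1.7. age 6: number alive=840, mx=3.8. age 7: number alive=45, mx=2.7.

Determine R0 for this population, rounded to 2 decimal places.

lx = nx/n0 = nx/1500: 1, 0.99, 0.98, 0.97, 0.86, 0.83, 0.56, 0.03
lx·mx by age: 0, 1.485, 1.568, 2.522, 2.064, 1.411, 2.128, 0.081
R0 = Σ lx·mx = 11.259 → 11.26

11.26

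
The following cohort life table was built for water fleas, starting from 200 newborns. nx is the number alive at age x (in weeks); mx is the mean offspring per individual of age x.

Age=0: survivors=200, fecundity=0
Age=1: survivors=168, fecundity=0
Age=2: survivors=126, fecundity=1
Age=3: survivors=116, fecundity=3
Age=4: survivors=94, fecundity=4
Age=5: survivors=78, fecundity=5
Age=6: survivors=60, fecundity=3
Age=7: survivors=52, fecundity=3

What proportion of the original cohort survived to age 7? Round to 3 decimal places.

0.260

l_7 = n_7/n_0 = 52/200 = 0.26 → 0.260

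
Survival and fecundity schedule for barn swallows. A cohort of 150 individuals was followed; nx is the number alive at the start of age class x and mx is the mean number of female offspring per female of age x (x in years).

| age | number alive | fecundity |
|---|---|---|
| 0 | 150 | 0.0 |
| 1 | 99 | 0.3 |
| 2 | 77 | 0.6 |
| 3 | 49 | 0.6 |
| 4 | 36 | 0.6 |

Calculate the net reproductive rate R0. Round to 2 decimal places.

0.85

lx = nx/n0 = nx/150: 1, 0.66, 0.51333…, 0.32667…, 0.24
lx·mx by age: 0, 0.198, 0.308…, 0.196…, 0.144
R0 = Σ lx·mx = 0.846… → 0.85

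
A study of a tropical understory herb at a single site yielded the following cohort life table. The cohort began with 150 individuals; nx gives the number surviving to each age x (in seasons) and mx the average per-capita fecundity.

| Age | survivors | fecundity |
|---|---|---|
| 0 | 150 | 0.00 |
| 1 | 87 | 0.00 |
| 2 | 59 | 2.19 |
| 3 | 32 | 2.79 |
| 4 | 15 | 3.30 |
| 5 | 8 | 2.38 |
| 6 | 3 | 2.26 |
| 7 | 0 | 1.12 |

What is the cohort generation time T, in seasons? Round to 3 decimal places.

lx = nx/n0 = nx/150: 1, 0.58, 0.39333…, 0.21333…, 0.1, 0.05333…, 0.02, 0
lx·mx: 0, 0, 0.8614…, 0.5952…, 0.33, 0.126933…, 0.0452, 0 → R0 = 1.958733…
x·lx·mx: 0, 0, 1.7228…, 1.7856…, 1.32, 0.634667…, 0.2712, 0 → Σ = 5.734267…
T = 5.734267… / 1.958733… = 2.927538… → 2.928

2.928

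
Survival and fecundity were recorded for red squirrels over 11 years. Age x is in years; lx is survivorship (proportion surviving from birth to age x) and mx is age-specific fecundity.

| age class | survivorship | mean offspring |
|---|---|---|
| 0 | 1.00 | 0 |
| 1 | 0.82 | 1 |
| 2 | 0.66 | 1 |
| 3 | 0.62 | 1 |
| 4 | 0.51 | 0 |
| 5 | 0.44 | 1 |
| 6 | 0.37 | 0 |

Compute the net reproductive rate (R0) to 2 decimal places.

lx·mx by age: 0, 0.82, 0.66, 0.62, 0, 0.44, 0
R0 = Σ lx·mx = 2.54 → 2.54

2.54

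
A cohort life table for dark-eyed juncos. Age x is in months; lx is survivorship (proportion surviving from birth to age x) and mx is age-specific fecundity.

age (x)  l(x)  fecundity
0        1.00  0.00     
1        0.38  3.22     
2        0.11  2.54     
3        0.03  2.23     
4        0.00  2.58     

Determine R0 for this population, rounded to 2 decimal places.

1.57

lx·mx by age: 0, 1.2236, 0.2794, 0.0669, 0
R0 = Σ lx·mx = 1.5699 → 1.57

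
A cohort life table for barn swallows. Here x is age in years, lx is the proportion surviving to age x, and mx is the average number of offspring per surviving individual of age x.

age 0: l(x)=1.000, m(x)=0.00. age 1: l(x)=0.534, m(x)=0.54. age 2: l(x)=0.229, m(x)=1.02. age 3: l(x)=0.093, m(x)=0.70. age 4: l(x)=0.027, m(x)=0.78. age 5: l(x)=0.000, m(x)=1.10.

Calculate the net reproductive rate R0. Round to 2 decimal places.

lx·mx by age: 0, 0.28836, 0.23358, 0.0651, 0.02106, 0
R0 = Σ lx·mx = 0.6081 → 0.61

0.61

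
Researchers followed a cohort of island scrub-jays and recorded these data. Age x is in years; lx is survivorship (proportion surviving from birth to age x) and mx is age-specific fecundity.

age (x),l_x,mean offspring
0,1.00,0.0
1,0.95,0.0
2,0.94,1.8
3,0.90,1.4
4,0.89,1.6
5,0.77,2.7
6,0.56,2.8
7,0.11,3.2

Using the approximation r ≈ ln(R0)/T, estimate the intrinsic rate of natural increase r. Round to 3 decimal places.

R0 = Σ lx·mx = 0 + 0 + 1.692 + 1.26 + 1.424 + 2.079 + 1.568 + 0.352 = 8.375
Σ x·lx·mx = 35.127; T = 35.127/8.375 = 4.19427…
r ≈ ln(R0)/T = ln(8.375)/4.19427… = 0.5067… → 0.507

0.507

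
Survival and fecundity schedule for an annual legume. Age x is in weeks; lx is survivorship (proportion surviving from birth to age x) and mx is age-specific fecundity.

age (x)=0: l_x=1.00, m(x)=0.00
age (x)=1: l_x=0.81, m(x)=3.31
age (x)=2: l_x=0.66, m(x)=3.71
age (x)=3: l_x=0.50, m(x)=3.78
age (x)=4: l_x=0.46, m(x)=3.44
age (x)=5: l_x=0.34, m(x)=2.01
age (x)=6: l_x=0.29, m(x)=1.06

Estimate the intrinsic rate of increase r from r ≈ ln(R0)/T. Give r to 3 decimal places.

0.873

R0 = Σ lx·mx = 0 + 2.6811 + 2.4486 + 1.89 + 1.5824 + 0.6834 + 0.3074 = 9.5929
Σ x·lx·mx = 24.8393; T = 24.8393/9.5929 = 2.58934…
r ≈ ln(R0)/T = ln(9.5929)/2.58934… = 0.8732… → 0.873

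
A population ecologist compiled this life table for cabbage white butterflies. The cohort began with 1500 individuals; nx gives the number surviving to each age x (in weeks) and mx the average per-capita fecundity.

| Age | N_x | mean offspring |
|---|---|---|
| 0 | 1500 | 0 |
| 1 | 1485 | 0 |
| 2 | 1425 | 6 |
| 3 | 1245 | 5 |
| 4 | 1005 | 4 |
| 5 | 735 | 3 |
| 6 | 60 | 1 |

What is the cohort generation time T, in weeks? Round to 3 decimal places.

lx = nx/n0 = nx/1500: 1, 0.99, 0.95, 0.83, 0.67, 0.49, 0.04
lx·mx: 0, 0, 5.7, 4.15, 2.68, 1.47, 0.04 → R0 = 14.04
x·lx·mx: 0, 0, 11.4, 12.45, 10.72, 7.35, 0.24 → Σ = 42.16
T = 42.16 / 14.04 = 3.002849… → 3.003

3.003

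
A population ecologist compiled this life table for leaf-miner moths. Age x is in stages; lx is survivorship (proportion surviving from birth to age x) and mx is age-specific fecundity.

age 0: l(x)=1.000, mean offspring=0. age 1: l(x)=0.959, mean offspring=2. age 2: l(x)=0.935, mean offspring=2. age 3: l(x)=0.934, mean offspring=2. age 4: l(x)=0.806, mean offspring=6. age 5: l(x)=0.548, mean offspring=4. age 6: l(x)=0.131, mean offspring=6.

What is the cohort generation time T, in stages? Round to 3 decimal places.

3.436

lx·mx: 0, 1.918, 1.87, 1.868, 4.836, 2.192, 0.786 → R0 = 13.47
x·lx·mx: 0, 1.918, 3.74, 5.604, 19.344, 10.96, 4.716 → Σ = 46.282
T = 46.282 / 13.47 = 3.435932… → 3.436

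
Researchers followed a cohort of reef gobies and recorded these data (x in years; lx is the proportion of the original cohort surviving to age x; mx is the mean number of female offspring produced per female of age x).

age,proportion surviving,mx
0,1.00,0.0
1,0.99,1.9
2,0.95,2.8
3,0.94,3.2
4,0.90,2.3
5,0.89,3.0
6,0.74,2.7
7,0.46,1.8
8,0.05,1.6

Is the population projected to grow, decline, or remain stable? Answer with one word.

growing

R0 = Σ lx·mx = 0 + 1.881 + 2.66 + 3.008 + 2.07 + 2.67 + 1.998 + 0.828 + 0.08 = 15.195
R0 > 1, so the population is growing.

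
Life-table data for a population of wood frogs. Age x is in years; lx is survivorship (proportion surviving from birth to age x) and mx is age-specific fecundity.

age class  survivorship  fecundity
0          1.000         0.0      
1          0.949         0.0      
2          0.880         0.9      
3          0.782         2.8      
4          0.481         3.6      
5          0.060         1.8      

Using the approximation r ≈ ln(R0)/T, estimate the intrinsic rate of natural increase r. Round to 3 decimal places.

0.486

R0 = Σ lx·mx = 0 + 0 + 0.792 + 2.1896 + 1.7316 + 0.108 = 4.8212
Σ x·lx·mx = 15.6192; T = 15.6192/4.8212 = 3.23969…
r ≈ ln(R0)/T = ln(4.8212)/3.23969… = 0.48555… → 0.486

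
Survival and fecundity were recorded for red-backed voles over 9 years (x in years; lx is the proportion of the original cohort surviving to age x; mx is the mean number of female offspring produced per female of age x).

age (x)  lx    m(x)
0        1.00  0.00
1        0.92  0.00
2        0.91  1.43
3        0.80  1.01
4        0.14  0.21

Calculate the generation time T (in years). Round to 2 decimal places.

2.41

lx·mx: 0, 0, 1.3013, 0.808, 0.0294 → R0 = 2.1387
x·lx·mx: 0, 0, 2.6026, 2.424, 0.1176 → Σ = 5.1442
T = 5.1442 / 2.1387 = 2.405293… → 2.41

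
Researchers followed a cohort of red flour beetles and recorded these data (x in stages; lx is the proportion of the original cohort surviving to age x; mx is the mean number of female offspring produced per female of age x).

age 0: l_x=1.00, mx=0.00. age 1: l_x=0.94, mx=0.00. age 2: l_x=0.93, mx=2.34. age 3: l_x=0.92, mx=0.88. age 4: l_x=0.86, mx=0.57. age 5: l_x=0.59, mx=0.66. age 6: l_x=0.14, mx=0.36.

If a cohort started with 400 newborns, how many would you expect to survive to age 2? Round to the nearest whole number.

372

Expected survivors = N0 · l_2 = 400 × 0.93 = 372 → 372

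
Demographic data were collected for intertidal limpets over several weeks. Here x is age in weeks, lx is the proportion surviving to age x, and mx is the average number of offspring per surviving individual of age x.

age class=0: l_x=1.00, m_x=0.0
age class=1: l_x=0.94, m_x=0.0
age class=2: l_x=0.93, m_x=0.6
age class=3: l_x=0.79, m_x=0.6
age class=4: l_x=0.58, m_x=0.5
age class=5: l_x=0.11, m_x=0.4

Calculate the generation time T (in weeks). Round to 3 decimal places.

lx·mx: 0, 0, 0.558, 0.474, 0.29, 0.044 → R0 = 1.366
x·lx·mx: 0, 0, 1.116, 1.422, 1.16, 0.22 → Σ = 3.918
T = 3.918 / 1.366 = 2.868228… → 2.868

2.868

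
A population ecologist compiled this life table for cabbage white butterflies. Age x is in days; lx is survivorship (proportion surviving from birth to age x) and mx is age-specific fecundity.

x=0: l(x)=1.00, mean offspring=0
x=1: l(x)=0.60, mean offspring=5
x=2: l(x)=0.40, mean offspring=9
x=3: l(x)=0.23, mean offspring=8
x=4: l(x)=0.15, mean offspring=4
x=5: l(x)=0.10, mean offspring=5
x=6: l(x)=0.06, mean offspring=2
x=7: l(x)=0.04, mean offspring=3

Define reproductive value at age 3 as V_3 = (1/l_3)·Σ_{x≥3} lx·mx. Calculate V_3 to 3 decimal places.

lx·mx for x ≥ 3: 1.84, 0.6, 0.5, 0.12, 0.12 → sum = 3.18
V_3 = 3.18 / l_3 = 3.18 / 0.23 = 13.826087… → 13.826

13.826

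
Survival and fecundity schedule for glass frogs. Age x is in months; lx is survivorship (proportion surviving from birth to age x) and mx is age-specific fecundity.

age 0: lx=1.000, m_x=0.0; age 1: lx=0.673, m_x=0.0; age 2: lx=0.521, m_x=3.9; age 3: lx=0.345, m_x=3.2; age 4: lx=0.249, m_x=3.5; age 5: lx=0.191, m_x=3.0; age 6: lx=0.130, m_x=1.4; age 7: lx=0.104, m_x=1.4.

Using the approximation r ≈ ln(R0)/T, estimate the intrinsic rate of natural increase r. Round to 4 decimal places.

0.4930

R0 = Σ lx·mx = 0 + 0 + 2.0319 + 1.104 + 0.8715 + 0.573 + 0.182 + 0.1456 = 4.908
Σ x·lx·mx = 15.838; T = 15.838/4.908 = 3.22698…
r ≈ ln(R0)/T = ln(4.908)/3.22698… = 0.49299… → 0.4930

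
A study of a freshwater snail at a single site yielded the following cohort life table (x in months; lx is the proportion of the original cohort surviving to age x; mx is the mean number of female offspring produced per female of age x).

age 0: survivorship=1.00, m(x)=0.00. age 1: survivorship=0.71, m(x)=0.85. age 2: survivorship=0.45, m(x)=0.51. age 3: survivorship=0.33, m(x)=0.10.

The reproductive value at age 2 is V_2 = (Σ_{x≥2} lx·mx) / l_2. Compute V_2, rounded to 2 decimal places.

0.58

lx·mx for x ≥ 2: 0.2295, 0.033 → sum = 0.2625
V_2 = 0.2625 / l_2 = 0.2625 / 0.45 = 0.583333… → 0.58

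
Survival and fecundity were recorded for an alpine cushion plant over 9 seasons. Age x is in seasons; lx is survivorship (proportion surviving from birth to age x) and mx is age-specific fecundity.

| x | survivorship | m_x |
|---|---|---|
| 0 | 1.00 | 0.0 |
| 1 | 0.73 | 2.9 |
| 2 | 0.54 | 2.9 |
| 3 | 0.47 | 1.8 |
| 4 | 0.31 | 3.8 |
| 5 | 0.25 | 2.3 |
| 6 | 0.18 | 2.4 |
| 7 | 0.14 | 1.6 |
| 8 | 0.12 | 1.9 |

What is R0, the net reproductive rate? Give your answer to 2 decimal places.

7.17

lx·mx by age: 0, 2.117, 1.566, 0.846, 1.178, 0.575, 0.432, 0.224, 0.228
R0 = Σ lx·mx = 7.166 → 7.17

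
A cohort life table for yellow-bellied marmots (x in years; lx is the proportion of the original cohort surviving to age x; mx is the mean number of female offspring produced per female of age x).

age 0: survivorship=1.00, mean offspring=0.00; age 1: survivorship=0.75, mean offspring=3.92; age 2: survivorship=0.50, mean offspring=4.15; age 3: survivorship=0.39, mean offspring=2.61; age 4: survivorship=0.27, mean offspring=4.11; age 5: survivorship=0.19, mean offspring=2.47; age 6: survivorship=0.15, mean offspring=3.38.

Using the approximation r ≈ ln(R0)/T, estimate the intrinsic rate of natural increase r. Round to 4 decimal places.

0.8514

R0 = Σ lx·mx = 0 + 2.94 + 2.075 + 1.0179 + 1.1097 + 0.4693 + 0.507 = 8.1189
Σ x·lx·mx = 19.971; T = 19.971/8.1189 = 2.45982…
r ≈ ln(R0)/T = ln(8.1189)/2.45982… = 0.851362… → 0.8514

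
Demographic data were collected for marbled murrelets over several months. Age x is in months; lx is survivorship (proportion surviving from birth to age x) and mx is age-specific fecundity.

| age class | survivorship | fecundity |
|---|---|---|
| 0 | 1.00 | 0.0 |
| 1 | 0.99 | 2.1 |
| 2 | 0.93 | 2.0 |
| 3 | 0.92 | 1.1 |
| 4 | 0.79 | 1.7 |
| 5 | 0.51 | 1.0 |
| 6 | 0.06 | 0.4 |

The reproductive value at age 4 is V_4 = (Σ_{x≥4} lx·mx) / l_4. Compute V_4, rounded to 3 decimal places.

lx·mx for x ≥ 4: 1.343, 0.51, 0.024 → sum = 1.877
V_4 = 1.877 / l_4 = 1.877 / 0.79 = 2.375949… → 2.376

2.376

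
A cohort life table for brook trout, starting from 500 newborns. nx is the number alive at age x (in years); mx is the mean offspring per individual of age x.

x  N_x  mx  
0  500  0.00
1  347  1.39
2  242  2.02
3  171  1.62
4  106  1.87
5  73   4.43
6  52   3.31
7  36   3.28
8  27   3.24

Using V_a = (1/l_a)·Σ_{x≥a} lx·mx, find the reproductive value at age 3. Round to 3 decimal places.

6.879

lx = nx/n0 = nx/500: 1, 0.694, 0.484, 0.342, 0.212, 0.146, 0.104, 0.072, 0.054
lx·mx for x ≥ 3: 0.55404, 0.39644, 0.64678, 0.34424, 0.23616, 0.17496 → sum = 2.35262
V_3 = 2.35262 / l_3 = 2.35262 / 0.342 = 6.879006… → 6.879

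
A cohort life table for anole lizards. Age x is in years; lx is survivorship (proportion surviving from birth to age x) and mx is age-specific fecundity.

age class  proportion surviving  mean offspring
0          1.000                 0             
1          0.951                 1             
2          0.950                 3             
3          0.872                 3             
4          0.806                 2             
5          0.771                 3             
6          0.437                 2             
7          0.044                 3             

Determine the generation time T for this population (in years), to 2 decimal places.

lx·mx: 0, 0.951, 2.85, 2.616, 1.612, 2.313, 0.874, 0.132 → R0 = 11.348
x·lx·mx: 0, 0.951, 5.7, 7.848, 6.448, 11.565, 5.244, 0.924 → Σ = 38.68
T = 38.68 / 11.348 = 3.40853… → 3.41

3.41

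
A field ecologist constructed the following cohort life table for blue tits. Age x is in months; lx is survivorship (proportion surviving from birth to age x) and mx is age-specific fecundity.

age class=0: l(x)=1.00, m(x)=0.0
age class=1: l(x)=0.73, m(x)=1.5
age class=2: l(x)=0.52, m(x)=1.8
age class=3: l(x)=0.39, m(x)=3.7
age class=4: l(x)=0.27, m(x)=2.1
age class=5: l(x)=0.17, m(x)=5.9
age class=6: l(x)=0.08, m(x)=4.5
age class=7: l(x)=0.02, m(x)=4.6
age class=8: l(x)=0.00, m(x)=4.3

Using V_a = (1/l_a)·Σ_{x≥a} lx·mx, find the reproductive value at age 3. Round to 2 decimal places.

8.88

lx·mx for x ≥ 3: 1.443, 0.567, 1.003, 0.36, 0.092, 0 → sum = 3.465
V_3 = 3.465 / l_3 = 3.465 / 0.39 = 8.884615… → 8.88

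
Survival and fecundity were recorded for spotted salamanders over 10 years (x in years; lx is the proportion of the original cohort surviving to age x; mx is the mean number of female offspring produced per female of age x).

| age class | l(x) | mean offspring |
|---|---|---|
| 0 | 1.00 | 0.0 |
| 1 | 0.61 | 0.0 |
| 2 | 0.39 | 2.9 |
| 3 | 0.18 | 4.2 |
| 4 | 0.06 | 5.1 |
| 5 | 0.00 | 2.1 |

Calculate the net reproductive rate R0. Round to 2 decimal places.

2.19

lx·mx by age: 0, 0, 1.131, 0.756, 0.306, 0
R0 = Σ lx·mx = 2.193 → 2.19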